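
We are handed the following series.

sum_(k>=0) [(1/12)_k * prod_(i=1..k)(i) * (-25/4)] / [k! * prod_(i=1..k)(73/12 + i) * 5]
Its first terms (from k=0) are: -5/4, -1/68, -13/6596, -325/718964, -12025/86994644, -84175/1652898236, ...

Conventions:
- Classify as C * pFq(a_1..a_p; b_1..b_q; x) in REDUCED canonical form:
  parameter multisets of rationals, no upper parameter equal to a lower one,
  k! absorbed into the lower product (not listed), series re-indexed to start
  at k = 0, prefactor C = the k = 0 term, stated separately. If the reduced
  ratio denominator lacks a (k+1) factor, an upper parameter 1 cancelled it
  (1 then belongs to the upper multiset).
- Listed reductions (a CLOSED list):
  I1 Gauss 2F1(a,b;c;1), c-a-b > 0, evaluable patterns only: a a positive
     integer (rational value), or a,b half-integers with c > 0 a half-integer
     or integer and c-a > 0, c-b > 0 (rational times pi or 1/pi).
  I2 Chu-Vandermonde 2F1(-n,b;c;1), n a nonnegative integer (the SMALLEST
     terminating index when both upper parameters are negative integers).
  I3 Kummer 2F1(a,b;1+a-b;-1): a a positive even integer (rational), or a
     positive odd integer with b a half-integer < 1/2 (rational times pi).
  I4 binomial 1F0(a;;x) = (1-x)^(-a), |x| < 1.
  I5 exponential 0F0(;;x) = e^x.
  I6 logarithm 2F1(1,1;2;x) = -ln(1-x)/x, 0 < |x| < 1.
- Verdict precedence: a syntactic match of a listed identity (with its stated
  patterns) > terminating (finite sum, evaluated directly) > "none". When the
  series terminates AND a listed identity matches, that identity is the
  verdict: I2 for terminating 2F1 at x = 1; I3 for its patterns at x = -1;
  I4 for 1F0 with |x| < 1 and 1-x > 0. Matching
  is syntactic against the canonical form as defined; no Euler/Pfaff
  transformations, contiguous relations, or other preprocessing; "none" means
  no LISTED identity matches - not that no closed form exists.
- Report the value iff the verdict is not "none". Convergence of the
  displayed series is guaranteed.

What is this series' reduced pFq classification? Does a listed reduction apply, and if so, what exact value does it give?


Canonical form: C = -5/4 times 2F1 with upper {1/12, 1}, lower {85/12}, x = 1. Verdict: Gauss's theorem (I1) fires (x = 1: the Gamma ratio telescopes since c-a-b = 6 > 0 and a = 1 in Z>0). Value: -365/288.

Key step: with t_0 = -5/4, the lower running product (prefactor -5/4) is a rising factorial.
Adjacent-term ratio: r(k) = 1 * (k+1/12) (k+1) / [(k+85/12) (k+1)] - poly over poly, x = 1 from leading terms; C = -5/4 at k = 0.


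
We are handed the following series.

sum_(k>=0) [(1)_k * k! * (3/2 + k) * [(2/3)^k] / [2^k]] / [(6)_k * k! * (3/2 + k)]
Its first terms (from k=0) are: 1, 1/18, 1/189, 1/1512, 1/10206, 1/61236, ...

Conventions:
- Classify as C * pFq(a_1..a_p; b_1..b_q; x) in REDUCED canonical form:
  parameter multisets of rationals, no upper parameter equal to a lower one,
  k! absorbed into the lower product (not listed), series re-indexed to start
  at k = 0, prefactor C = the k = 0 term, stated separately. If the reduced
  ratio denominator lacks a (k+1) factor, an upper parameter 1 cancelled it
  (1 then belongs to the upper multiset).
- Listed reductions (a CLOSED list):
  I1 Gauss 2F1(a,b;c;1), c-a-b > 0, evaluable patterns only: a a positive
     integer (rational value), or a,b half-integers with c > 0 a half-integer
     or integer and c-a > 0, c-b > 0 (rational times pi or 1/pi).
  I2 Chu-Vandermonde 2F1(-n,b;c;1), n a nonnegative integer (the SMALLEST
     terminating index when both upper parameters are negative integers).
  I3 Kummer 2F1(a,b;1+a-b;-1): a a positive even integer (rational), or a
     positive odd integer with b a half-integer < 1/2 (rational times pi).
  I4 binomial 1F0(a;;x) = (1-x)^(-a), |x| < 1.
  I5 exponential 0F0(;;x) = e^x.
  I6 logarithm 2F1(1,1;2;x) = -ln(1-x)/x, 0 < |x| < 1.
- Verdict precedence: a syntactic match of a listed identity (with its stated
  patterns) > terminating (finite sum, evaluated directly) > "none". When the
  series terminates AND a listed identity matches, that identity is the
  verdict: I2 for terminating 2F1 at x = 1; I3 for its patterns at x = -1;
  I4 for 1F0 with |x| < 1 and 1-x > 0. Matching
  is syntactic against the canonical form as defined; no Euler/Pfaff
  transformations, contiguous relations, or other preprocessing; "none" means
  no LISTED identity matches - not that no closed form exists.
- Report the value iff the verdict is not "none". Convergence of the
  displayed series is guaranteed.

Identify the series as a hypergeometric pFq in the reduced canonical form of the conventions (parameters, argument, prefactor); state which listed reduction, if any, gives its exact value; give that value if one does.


The series (x = 1/3) is 2F1: upper {1, 1}, lower {6}, prefactor 1. Verdict: no listed reduction: x = 1/3 and upper {1, 1} fail every I1-I6 pattern.

Structural cue: x = (1/3) and the two k-th powers (C = 1, x = 1/3) combine into one argument.
Consecutive-term ratio: r(k) = (1/3) * (k+1) (k+1) / [(k+6) (k+1)] - rational in k. x = (1/3); t_0 = 1; negate the roots.


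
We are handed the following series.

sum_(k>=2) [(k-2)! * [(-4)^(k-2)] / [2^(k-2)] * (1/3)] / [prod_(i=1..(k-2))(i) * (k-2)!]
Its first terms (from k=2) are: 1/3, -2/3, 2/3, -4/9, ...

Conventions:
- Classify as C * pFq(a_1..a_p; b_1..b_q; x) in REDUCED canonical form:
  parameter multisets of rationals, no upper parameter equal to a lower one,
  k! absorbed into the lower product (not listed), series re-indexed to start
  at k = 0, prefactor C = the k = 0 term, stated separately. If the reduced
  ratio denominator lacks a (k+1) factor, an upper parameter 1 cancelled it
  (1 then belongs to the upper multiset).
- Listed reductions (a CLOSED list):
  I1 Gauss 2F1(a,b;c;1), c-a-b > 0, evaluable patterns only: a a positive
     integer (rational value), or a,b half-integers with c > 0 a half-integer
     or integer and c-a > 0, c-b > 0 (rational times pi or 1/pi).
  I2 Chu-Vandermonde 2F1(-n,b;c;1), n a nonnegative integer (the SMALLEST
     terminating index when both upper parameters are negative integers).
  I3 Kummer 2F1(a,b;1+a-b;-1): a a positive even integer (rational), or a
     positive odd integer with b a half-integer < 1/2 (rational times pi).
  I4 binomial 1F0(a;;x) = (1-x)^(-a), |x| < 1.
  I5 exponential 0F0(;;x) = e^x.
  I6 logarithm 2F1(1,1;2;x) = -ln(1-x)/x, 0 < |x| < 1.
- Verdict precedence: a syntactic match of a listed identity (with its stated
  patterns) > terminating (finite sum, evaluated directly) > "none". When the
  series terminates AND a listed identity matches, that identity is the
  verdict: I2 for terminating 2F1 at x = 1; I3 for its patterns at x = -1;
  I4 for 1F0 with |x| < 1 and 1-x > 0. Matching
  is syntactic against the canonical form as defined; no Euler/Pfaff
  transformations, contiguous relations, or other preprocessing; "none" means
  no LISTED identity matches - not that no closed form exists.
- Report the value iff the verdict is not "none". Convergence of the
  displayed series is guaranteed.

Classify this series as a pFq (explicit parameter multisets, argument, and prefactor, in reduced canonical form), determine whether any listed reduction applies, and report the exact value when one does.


Prefactor 1/3, argument -2: 0F0 with upper {-} over lower {-}. Verdict at x = -2: the exponential series (I5) matches (the 0F0 exponential series at x = -2). Hence: (1/3) * e^(-2).

The tell: t_0 being 1/3, the two k-th powers (C = 1/3) combine into one argument.
Adjacent-term ratio: r(k) = (-2) * 1 / [(k+1)] - poly over poly, x = (-2) from leading terms; C = 1/3 at k = 0.


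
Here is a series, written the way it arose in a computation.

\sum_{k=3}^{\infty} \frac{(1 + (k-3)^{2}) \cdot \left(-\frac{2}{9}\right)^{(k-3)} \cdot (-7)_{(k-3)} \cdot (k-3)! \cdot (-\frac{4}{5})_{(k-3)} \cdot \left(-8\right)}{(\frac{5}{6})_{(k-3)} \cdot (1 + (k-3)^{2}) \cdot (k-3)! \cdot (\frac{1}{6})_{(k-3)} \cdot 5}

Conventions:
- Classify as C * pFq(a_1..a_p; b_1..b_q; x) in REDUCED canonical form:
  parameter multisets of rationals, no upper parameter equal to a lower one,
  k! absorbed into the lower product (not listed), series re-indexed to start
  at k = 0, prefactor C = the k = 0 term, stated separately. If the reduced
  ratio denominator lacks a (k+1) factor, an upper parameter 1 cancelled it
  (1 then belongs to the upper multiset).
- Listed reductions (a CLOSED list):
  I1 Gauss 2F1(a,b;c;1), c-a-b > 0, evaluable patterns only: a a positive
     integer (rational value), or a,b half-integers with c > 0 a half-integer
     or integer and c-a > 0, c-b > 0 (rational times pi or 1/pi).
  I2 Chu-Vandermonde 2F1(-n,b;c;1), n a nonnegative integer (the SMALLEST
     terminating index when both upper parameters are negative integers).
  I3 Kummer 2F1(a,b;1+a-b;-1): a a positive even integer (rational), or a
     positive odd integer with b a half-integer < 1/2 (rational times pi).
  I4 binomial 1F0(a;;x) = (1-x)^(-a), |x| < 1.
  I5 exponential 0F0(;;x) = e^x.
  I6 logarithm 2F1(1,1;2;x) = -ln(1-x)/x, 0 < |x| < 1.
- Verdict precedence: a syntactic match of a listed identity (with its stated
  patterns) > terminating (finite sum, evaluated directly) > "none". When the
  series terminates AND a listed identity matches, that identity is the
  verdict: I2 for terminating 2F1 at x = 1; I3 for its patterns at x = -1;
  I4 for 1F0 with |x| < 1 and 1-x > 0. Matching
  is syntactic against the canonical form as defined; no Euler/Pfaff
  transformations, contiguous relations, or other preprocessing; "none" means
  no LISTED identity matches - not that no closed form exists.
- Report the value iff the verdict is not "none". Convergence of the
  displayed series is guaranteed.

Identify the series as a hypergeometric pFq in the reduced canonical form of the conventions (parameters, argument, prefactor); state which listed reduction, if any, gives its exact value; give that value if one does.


First insight: x = -\frac{2}{9} and k^2 + 1 divides numerator and denominator alike; C = -8/5, x = -2/9 after cancelling.
Step ratio: r(k) = -\frac{2}{9} * (k-7) (k-\frac{4}{5}) (k+1) / [(k+\frac{1}{6}) (k+\frac{5}{6}) (k+1)] - poly over poly, x = -\frac{2}{9} from leading terms; C = -\frac{8}{5} at k = 0.

Classification (C = -\frac{8}{5}): 3F2 with upper {-7, -\frac{4}{5}, 1}, lower {\frac{1}{6}, \frac{5}{6}}, argument x = -\frac{2}{9}. Verdict: terminating - upper -7 stops the sum at k = 7; the 8 terms are added exactly. Hence: \frac{1059805948142061298648}{70742713803759765625}.


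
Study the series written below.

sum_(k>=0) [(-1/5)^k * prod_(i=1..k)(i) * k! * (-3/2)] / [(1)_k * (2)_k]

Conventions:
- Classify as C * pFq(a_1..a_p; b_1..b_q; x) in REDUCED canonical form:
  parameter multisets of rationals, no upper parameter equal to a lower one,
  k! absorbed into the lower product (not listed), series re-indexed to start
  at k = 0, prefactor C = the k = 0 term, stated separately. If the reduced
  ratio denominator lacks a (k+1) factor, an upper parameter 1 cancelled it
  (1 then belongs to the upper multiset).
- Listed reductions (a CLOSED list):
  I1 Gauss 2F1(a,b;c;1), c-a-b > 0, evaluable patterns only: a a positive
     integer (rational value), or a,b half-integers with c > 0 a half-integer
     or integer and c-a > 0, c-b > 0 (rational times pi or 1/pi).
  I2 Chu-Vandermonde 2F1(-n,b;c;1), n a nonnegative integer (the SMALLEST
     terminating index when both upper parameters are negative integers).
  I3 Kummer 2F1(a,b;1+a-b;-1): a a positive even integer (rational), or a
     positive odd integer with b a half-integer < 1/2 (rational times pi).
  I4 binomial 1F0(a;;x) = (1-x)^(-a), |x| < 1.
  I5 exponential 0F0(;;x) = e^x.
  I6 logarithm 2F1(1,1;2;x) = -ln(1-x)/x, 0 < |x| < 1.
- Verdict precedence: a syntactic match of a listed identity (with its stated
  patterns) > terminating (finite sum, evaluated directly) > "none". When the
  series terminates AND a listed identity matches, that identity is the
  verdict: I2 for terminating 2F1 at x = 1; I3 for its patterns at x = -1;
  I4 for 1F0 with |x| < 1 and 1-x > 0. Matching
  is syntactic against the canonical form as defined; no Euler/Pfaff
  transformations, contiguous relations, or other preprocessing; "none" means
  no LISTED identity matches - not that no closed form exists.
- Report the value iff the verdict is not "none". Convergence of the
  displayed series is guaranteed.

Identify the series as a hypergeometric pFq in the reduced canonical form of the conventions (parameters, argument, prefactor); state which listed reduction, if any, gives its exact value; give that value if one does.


Classification (C = -3/2): 2F1 with upper {1, 1}, lower {2}, argument x = -1/5. Verdict at x = -1/5: the logarithmic series (I6) matches (the logarithm: parameters (1,1;2), x = -1/5). Sum: (-15/2) * ln(6/5).

First insight: from the first term -3/2: the running product (C = -3/2, x = -1/5) telescopes to a rising factorial.
Adjacent-term ratio: r(k) = (-1/5) * (k+1) (k+1) / [(k+2) (k+1)] - rational in k. x = (-1/5); t_0 = -3/2; negate the roots.


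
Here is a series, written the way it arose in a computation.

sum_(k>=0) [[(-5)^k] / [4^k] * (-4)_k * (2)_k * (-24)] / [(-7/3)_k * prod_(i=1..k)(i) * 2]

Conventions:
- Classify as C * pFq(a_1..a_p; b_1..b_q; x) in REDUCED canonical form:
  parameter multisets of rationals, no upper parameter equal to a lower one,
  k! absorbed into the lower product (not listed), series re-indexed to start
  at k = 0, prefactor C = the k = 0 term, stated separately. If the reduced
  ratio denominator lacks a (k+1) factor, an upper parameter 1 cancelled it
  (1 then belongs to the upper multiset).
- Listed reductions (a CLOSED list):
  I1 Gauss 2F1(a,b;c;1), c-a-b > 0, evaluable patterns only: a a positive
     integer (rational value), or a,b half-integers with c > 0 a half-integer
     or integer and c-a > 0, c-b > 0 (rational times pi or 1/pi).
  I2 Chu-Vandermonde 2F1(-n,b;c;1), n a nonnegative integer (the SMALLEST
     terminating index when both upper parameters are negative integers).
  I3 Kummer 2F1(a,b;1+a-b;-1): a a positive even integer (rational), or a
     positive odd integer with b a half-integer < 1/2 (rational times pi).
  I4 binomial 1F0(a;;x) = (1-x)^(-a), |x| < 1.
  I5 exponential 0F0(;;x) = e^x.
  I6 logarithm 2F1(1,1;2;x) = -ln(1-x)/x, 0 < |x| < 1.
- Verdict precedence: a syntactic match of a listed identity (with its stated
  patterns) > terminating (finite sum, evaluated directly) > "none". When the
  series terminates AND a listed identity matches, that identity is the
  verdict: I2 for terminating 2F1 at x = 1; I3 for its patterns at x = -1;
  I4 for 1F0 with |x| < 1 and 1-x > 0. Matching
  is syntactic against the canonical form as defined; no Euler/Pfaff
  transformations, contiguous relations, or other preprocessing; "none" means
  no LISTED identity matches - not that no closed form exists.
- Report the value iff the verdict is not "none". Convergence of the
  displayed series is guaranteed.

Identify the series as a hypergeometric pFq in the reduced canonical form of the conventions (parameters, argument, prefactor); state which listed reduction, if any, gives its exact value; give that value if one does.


At argument -5/4: a 2F1 with upper {-4, 2}, lower {-7/3}, scaled by C = -12. Verdict: terminating - the sum ends at index 4 because -4 is a negative integer; exact evaluation follows. Its exact value is 3170589/448.

Key observation: with t_0 = -12, the two geometric factors (C = -12, x = -5/4) combine into one argument.
Ratio: r(k) = (-5/4) * (k-4) (k+2) / [(k-7/3) (k+1)] - rational in k, leading ratio (-5/4); with t_0 = -12, classification follows.


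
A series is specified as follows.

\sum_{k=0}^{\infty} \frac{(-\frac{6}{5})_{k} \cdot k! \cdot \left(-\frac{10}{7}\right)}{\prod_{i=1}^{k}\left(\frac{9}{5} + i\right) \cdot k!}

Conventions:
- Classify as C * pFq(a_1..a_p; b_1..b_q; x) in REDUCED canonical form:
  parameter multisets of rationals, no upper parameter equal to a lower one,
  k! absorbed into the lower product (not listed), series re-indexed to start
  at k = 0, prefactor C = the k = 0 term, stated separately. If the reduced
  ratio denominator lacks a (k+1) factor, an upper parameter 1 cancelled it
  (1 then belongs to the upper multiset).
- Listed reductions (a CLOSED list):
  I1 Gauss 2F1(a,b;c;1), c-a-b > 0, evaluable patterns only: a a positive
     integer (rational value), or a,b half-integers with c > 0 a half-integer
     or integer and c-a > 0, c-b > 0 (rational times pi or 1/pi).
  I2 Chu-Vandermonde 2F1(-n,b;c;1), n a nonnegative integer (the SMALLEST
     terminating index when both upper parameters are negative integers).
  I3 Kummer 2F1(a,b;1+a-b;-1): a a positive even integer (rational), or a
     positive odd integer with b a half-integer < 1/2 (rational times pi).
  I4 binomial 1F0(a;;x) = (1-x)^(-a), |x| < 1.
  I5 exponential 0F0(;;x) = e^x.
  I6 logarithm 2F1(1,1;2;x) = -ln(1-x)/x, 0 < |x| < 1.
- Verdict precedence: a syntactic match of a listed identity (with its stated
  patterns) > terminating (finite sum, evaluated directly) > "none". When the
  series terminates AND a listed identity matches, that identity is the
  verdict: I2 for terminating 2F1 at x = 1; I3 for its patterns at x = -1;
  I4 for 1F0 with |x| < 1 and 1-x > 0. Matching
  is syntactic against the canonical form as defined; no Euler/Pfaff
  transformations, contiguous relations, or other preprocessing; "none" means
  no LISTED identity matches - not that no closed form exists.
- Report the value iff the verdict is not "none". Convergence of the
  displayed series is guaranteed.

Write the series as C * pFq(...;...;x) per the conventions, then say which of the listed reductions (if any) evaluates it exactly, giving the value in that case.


This is -\frac{10}{7} * 2F1(-\frac{6}{5}, 1; \frac{14}{5}; 1) in reduced canonical form. Verdict at x = 1: Gauss (I1, integer-parameter pattern) matches (x = 1: the Gamma ratio telescopes since c-a-b = 3 > 0 and a = 1 in Z>0). Sum: -\frac{6}{7}.

The tell: with t_0 = -\frac{10}{7}, the factorial ratio (C = -10/7) (k+a-1)!/(a-1)! is a rising factorial (a)_k.
Consecutive-term ratio: r(k) = 1 * (k-\frac{6}{5}) (k+1) / [(k+\frac{14}{5}) (k+1)] - poly over poly, x = 1 from leading terms; C = -\frac{10}{7} at k = 0.


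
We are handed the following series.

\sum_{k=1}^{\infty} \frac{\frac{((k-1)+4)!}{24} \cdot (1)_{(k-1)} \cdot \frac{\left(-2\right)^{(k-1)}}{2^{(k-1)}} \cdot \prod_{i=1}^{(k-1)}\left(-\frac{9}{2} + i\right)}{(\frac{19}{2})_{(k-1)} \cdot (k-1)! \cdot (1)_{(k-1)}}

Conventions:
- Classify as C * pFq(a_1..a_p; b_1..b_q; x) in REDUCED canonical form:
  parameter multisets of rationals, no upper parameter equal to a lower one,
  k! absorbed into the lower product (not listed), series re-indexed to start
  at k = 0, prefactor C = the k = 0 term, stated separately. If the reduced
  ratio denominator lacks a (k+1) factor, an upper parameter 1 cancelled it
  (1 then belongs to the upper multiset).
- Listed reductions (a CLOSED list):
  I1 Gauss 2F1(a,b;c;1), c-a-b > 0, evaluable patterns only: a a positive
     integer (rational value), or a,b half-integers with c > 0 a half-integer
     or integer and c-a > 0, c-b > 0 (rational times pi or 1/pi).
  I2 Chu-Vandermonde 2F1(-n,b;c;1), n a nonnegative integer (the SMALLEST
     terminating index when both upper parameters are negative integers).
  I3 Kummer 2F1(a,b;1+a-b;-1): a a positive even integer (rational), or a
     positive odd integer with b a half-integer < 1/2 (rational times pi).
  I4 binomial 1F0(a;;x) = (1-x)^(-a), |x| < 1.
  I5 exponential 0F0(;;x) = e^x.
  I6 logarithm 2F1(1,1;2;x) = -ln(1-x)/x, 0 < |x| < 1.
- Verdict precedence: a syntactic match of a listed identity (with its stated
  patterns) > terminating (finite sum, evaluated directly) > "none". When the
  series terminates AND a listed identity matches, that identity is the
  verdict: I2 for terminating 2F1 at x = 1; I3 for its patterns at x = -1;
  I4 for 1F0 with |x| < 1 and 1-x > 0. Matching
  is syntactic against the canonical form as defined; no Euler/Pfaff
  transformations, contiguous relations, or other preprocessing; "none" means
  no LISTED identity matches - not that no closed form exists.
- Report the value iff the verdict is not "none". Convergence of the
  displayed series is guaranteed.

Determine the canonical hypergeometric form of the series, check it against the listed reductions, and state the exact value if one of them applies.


The tell: with t_0 = 1, the two k-th powers (C = 1) combine into one argument.
Consecutive-term ratio: r(k) = -1 * (k-\frac{7}{2}) (k+5) / [(k+\frac{19}{2}) (k+1)] - rational in k, leading ratio -1; with t_0 = 1, classification follows.

Reduced: x = -1, 2F1, upper = {-\frac{7}{2}, 5}, lower = {\frac{19}{2}}, C = 1. Verdict at x = -1: the Kummer evaluation I3 matches (x = -1; c = \frac{19}{2} equals 1+a-b for upper {-\frac{7}{2}, 5}: listed pattern). Sum: \frac{765765}{524288} \cdot \pi.


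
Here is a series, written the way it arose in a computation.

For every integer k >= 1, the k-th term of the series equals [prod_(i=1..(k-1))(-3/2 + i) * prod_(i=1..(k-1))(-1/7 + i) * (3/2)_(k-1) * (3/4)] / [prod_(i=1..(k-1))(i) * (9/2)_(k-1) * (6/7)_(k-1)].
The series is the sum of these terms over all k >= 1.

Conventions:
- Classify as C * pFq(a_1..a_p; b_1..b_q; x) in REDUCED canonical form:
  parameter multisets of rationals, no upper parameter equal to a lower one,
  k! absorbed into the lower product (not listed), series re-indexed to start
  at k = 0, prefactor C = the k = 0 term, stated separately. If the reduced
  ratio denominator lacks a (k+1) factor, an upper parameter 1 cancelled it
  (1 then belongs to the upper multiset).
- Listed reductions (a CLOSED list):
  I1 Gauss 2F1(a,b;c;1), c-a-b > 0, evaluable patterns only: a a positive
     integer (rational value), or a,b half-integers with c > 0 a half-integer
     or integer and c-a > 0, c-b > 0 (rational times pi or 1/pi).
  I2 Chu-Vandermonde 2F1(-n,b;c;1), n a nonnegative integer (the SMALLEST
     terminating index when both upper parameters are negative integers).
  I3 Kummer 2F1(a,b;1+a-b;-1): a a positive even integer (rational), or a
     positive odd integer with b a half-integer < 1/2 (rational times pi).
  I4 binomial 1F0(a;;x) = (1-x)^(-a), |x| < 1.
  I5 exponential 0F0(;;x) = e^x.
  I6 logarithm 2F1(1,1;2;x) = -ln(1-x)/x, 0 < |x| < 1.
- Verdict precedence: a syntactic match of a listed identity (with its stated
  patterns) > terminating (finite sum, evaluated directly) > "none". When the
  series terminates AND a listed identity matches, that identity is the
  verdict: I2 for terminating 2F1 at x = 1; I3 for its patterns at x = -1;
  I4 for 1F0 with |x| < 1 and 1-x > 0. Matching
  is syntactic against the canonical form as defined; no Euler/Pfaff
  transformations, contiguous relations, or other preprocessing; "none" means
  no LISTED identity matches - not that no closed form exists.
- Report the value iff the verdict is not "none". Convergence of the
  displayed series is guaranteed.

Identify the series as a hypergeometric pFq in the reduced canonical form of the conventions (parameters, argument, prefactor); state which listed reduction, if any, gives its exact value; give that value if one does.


The series (x = 1) is 2F1: upper {-1/2, 3/2}, lower {9/2}, prefactor 3/4. Verdict: Gauss's theorem I1 (half-integer case) applies (x = 1; upper {-1/2, 3/2} half-integers, c = 9/2 in the evaluable pattern). Value: (1575/8192) * pi.

The tell: t_0 being 3/4, the running product (C = 3/4) telescopes to a rising factorial.
Consecutive-term ratio: r(k) = 1 * (k-1/2) (k+3/2) / [(k+9/2) (k+1)] - rational; roots negated = parameters, x = 1, C = 3/4.


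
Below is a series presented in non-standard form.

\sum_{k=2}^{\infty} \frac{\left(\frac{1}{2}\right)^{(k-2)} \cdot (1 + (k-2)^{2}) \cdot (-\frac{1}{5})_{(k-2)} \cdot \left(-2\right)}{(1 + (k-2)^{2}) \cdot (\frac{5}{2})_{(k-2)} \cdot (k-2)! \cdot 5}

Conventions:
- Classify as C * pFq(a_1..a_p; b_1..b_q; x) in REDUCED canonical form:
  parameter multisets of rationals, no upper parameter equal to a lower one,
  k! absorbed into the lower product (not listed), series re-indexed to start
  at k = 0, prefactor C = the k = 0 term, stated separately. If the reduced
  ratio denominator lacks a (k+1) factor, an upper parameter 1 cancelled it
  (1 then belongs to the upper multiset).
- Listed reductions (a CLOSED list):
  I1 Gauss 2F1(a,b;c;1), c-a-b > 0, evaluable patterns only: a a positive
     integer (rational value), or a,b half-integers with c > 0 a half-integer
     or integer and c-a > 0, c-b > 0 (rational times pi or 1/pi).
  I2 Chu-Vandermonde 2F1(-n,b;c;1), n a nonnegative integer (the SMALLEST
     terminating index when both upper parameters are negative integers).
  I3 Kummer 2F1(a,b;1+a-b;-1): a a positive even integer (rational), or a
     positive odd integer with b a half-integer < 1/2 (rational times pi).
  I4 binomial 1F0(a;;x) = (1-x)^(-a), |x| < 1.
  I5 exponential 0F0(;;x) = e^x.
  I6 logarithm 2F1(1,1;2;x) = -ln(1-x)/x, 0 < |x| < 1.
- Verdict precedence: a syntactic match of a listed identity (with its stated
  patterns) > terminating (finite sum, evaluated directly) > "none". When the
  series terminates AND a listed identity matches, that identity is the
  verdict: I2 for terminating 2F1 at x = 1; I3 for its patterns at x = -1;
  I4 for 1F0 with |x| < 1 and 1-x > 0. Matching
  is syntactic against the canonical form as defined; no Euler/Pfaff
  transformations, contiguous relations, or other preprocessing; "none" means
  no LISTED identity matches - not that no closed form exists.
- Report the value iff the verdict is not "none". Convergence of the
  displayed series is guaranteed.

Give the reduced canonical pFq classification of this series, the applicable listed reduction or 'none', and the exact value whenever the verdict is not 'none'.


Key step: from the first term -\frac{2}{5}: k^2 + 1 divides numerator and denominator alike; C = -2/5, x = 1/2 after cancelling.
Consecutive-term ratio: r(k) = \frac{1}{2} * (k-\frac{1}{5}) / [(k+\frac{5}{2}) (k+1)] - poly over poly, x = \frac{1}{2} from leading terms; C = -\frac{2}{5} at k = 0.

Classification (C = -\frac{2}{5}): 1F1 with upper {-\frac{1}{5}}, lower {\frac{5}{2}}, argument x = \frac{1}{2}. Verdict: none. Every listed pattern misses the 1F1 form at \frac{1}{2}, upper {-\frac{1}{5}}.


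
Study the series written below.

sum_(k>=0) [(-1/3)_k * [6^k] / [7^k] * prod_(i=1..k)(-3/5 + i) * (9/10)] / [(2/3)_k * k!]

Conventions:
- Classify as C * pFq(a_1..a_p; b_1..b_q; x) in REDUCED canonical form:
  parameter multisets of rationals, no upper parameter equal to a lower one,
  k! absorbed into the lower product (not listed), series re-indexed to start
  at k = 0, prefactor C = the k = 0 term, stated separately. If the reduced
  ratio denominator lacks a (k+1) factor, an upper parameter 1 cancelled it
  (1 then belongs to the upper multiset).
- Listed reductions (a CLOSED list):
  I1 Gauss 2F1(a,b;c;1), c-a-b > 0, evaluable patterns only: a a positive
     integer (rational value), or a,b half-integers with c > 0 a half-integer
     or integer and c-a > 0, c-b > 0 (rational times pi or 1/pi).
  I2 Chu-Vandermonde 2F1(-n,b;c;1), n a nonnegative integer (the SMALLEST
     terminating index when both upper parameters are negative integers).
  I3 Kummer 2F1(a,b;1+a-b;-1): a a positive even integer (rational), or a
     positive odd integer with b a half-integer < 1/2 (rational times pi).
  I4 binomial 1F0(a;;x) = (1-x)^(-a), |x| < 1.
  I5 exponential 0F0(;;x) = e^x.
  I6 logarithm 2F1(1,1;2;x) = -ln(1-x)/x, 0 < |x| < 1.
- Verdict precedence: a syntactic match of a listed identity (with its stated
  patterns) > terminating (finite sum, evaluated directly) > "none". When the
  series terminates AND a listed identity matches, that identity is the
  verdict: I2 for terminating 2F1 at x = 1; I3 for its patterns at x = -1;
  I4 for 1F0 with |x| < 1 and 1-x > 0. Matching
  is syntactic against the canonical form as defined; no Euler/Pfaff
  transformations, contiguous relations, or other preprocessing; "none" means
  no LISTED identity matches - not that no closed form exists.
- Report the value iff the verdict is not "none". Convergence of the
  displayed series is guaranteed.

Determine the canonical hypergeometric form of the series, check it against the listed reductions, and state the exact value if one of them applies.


Prefactor 9/10, argument 6/7: 2F1 with upper {-1/3, 2/5} over lower {2/3}. Verdict: none (x = 6/7): each listed identity misses the multisets {-1/3, 2/5} ; {2/3}.

Key observation: t_0 being 9/10, the two geometric factors (C = 9/10, x = 6/7) combine into one argument.
Ratio: r(k) = (6/7) * (k-1/3) (k+2/5) / [(k+2/3) (k+1)] - rational in k, leading ratio (6/7); with t_0 = 9/10, classification follows.


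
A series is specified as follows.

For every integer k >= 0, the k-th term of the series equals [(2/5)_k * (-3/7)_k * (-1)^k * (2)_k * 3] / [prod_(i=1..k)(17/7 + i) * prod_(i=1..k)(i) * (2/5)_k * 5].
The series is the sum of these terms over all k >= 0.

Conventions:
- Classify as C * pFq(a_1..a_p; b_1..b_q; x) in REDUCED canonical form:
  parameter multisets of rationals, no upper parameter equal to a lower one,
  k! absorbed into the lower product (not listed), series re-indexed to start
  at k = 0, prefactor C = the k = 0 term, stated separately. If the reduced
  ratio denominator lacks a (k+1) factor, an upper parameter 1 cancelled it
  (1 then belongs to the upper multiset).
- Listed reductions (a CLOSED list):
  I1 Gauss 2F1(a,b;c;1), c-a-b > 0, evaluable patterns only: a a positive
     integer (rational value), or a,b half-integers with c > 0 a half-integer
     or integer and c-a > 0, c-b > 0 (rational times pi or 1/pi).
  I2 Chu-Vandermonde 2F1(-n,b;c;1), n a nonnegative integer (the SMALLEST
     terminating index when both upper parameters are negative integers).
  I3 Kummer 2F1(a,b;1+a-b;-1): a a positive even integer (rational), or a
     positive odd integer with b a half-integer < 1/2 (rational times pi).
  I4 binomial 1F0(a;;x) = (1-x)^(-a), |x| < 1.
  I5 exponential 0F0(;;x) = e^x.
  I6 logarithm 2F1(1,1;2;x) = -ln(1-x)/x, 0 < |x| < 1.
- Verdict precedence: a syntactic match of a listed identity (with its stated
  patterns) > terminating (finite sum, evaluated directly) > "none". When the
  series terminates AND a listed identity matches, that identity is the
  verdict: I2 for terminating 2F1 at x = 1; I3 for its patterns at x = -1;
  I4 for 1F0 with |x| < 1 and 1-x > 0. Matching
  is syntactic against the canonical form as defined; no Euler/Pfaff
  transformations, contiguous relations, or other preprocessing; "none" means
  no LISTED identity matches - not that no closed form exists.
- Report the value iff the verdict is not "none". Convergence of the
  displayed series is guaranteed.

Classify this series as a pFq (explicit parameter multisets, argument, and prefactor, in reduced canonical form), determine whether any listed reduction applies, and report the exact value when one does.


Canonical form: C = 3/5 times 2F1 with upper {-3/7, 2}, lower {24/7}, x = -1. Verdict: Kummer's theorem (I3) matches (x = -1; c = 24/7 equals 1+a-b for upper {-3/7, 2}: listed pattern). Its exact value is 51/70.

The tell: t_0 = 3/5 here, and the parameter 2/5 appears in both the upper and lower lists and cancels.
Adjacent-term ratio: r(k) = (-1) * (k-3/7) (k+2) / [(k+24/7) (k+1)] - rational in k. x = (-1); t_0 = 3/5; negate the roots.


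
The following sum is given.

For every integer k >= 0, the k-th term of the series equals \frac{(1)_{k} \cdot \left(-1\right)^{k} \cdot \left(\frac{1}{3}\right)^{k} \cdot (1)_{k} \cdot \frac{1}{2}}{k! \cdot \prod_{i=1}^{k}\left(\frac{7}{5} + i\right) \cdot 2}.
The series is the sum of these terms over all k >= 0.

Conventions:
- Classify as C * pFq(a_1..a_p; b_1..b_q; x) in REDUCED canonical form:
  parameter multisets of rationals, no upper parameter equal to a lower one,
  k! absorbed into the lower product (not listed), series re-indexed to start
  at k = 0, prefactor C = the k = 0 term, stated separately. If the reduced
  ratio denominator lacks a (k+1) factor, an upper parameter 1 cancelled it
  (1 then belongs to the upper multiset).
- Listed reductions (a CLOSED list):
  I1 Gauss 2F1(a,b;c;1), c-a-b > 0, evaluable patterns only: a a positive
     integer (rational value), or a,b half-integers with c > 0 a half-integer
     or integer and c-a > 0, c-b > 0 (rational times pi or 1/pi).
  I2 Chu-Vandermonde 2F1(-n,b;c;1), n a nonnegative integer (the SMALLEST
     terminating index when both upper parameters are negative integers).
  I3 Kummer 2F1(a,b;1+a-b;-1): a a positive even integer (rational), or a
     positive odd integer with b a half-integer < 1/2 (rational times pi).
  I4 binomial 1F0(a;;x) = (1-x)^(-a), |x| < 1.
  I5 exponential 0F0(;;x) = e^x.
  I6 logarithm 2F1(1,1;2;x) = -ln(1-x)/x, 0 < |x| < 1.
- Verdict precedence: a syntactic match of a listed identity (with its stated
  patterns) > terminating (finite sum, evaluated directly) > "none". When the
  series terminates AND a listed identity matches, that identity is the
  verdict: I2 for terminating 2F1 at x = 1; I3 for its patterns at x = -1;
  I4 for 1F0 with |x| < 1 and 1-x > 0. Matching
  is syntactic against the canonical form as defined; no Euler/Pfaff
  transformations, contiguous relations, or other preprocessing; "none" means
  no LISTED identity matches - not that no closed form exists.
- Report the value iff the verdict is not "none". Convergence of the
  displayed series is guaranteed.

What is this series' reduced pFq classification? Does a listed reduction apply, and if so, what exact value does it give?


Structural cue: with t_0 = \frac{1}{4}, the constant factors (prefactor 1/4) combine into one prefactor.
Term ratio: r(k) = -\frac{1}{3} * (k+1) (k+1) / [(k+\frac{12}{5}) (k+1)] ; factor over Q: parameters, x = -\frac{1}{3}, and C = \frac{1}{4}.

Reduced: x = -\frac{1}{3}, 2F1, upper = {1, 1}, lower = {\frac{12}{5}}, C = \frac{1}{4}. Verdict: none. Every listed pattern misses the 2F1 form at -\frac{1}{3}, upper {1, 1}.


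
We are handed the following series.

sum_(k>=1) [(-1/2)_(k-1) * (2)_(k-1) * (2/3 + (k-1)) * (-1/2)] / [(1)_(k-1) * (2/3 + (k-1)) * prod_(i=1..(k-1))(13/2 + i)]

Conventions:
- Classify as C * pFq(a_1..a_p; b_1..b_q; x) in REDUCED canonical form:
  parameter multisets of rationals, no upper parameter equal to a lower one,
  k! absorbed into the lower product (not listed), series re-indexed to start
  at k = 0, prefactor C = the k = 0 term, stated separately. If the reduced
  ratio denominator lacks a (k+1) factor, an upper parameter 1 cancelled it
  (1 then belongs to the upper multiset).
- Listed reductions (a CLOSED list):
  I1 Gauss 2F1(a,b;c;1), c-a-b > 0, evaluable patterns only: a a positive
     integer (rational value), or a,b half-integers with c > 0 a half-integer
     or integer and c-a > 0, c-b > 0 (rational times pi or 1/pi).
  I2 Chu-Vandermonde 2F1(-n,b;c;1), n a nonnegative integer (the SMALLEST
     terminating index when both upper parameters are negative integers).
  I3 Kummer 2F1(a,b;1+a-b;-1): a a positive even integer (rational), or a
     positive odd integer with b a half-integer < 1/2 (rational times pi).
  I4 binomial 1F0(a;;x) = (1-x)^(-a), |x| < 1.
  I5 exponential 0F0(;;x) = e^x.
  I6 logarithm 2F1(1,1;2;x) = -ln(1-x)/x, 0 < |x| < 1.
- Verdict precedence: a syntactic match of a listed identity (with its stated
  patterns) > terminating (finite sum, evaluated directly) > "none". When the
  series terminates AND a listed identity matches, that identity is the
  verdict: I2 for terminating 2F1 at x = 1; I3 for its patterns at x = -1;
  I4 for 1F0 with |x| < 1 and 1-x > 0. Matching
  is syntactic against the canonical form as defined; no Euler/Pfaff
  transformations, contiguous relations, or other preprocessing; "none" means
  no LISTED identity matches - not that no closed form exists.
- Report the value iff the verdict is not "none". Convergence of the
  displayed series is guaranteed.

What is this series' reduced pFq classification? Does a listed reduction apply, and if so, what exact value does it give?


First insight: with t_0 = -1/2, the lower running product (C = -1/2, x = 1) is a rising factorial.
Consecutive-term ratio: r(k) = 1 * (k-1/2) (k+2) / [(k+15/2) (k+1)] - rational in k. x = 1; t_0 = -1/2; negate the roots.

This is -1/2 * 2F1(-1/2, 2; 15/2; 1) in reduced canonical form. Verdict: Gauss (I1, integer-parameter pattern) applies (x = 1: the Gamma ratio telescopes since c-a-b = 6 > 0 and a = 2 in Z>0). Exact value: -143/336.


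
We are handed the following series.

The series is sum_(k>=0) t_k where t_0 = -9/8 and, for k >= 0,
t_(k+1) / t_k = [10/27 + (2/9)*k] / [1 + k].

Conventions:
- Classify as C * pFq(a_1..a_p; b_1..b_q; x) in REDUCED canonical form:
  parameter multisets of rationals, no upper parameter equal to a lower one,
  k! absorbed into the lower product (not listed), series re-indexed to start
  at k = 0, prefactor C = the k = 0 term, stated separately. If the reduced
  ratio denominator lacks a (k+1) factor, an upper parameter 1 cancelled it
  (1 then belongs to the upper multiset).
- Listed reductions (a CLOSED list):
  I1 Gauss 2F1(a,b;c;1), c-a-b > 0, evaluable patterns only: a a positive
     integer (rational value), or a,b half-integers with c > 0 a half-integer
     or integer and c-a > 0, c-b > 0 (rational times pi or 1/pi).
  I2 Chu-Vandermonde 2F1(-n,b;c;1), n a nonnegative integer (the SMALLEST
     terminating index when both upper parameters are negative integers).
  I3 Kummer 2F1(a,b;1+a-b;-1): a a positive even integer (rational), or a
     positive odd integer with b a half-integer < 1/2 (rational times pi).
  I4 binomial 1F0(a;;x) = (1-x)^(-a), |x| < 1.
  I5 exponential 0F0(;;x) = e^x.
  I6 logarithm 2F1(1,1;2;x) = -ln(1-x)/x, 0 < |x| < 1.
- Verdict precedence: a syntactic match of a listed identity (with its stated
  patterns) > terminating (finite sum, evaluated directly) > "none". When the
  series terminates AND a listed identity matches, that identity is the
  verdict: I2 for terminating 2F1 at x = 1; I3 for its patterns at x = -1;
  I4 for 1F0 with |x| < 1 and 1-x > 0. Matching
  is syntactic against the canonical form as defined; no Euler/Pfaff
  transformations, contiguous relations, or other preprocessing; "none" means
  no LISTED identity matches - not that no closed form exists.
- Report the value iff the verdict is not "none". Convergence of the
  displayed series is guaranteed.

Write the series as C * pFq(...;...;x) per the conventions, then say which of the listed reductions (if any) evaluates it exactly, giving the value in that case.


Classification (C = -9/8): 1F0 with upper {5/3}, lower {-}, argument x = 2/9. Verdict: the I4 binomial reduction applies (the 1F0 binomial series: exponent -5/3, x = 2/9). Its exact value is (-9/8) * (7/9)^(-5/3).

Structural cue: x = (2/9) and factor the ratio over Q (C = -9/8, x = 2/9): negated roots = parameters.
Adjacent-term ratio: r(k) = (2/9) * (k+5/3) / [(k+1)] ; factor over Q: parameters, x = (2/9), and C = -9/8.


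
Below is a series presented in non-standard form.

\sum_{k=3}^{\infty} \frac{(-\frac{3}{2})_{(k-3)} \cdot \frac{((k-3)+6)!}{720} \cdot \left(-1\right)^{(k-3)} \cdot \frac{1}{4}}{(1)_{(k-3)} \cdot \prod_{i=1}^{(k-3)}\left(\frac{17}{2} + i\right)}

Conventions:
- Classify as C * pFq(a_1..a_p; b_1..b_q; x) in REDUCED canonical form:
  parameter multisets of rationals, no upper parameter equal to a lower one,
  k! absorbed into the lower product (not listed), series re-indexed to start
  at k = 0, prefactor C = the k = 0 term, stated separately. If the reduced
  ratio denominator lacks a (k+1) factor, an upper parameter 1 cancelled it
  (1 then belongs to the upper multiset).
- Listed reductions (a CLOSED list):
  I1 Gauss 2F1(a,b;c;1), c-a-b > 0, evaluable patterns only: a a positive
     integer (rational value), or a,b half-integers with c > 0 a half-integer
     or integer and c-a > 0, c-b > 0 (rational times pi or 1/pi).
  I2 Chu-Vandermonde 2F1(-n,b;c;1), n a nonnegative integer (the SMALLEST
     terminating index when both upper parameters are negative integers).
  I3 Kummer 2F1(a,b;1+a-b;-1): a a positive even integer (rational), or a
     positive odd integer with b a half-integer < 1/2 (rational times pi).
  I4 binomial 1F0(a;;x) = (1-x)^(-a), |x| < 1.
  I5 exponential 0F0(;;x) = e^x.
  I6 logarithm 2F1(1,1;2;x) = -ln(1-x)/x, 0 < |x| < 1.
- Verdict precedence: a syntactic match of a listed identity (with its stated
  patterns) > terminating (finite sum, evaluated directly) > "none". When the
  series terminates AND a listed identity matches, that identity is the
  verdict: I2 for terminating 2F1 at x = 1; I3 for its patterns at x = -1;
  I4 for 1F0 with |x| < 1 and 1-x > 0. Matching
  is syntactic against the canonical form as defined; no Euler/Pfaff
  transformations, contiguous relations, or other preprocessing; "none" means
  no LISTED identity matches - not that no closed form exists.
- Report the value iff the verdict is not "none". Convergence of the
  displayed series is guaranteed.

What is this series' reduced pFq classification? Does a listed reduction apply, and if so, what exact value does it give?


Canonical form: C = \frac{1}{4} times 2F1 with upper {-\frac{3}{2}, 7}, lower {\frac{19}{2}}, x = -1. Verdict: Kummer's theorem (I3) matches (x = -1; c = \frac{19}{2} equals 1+a-b for upper {-\frac{3}{2}, 7}: listed pattern). Its exact value is \frac{765765}{4194304} \cdot \pi.

Key observation: t_0 = \frac{1}{4} here, and the factorial ratio (C = 1/4) (k+a-1)!/(a-1)! is a rising factorial (a)_k.
Consecutive-term ratio: r(k) = -1 * (k-\frac{3}{2}) (k+7) / [(k+\frac{19}{2}) (k+1)] - rational; roots negated = parameters, x = -1, C = \frac{1}{4}.
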